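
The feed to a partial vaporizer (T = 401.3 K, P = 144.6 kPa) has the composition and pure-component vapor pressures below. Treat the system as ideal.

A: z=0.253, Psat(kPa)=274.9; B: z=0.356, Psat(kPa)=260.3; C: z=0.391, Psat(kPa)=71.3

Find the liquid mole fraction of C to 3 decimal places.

x_C = 0.624

Raoult's law: Kᵢ = Pᵢˢᵃᵗ/P = Pᵢˢᵃᵗ/144.6.
  K_A = 274.9/144.6 = 1.90111, K_B = 260.3/144.6 = 1.80014, K_C = 71.3/144.6 = 0.49308
Material balance + equilibrium reduce to Σ zᵢ(Kᵢ−1)/(1+V/F(Kᵢ−1)) = 0.
g(0) = ΣzᵢKᵢ − 1 = 0.315 and g(1) = 1 − Σzᵢ/Kᵢ = -0.124, so a root lies in (0, 1).
Newton iteration, V/F⁰ = 0.67:
  V/F = 0.670: g = 0.0275, g' = -0.407 → V/F = 0.737
  V/F = 0.737: g = -0.0004, g' = -0.421 → V/F = 0.736
Converged at V/F = 0.736.
Compositions from xᵢ = zᵢ/(1+V/F(Kᵢ−1)), yᵢ = Kᵢxᵢ:
  A: x = 0.152, y = 0.289
  B: x = 0.224, y = 0.403
  C: x = 0.624, y = 0.308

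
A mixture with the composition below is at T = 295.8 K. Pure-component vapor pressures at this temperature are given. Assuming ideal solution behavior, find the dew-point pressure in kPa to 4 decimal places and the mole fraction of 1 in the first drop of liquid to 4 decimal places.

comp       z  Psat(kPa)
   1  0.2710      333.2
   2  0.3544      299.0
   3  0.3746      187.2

Pdew = 250.0201 kPa, x_1 = 0.2033

At the dew point ψ → 1, so Σzᵢ/Kᵢ = 1 with Kᵢ = Pᵢˢᵃᵗ/P ⇒ 1/P = Σzᵢ/Pᵢˢᵃᵗ.
1/P = 0.2710/333.2 + 0.3544/299.0 + 0.3746/187.2 = 0.0039997 ⇒ P = 250.0201 kPa
xᵢ = zᵢP/Pᵢˢᵃᵗ ⇒ x_1 = 0.2710·250.0201/333.2 = 0.2033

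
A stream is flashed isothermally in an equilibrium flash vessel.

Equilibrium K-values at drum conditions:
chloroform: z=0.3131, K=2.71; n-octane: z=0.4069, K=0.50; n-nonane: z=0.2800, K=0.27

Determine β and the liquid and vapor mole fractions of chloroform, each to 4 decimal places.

β = 0.1241, x_chloroform = 0.2583, y_chloroform = 0.7000

Let β = V/F and solve Σ zᵢ(Kᵢ−1)/(1+β(Kᵢ−1)) = 0.
Check two-phase: ΣzᵢKᵢ = 1.1276 > 1 and Σzᵢ/Kᵢ = 1.9664 > 1, so g(0) = 0.1276 > 0 and g(1) = -0.9664 < 0.
Iterate (Newton) starting at β = 0.5:
  β = 0.5000: g = -0.30453, g' = -0.8170 → β = 0.1272
  β = 0.1272: g = -0.00287, g' = -0.9149 → β = 0.1241
Converged at β = 0.1241.
Compositions from xᵢ = zᵢ/(1+β(Kᵢ−1)), yᵢ = Kᵢxᵢ:
  chloroform: x = 0.2583, y = 0.7000
  n-octane: x = 0.4338, y = 0.2169
  n-nonane: x = 0.3079, y = 0.0831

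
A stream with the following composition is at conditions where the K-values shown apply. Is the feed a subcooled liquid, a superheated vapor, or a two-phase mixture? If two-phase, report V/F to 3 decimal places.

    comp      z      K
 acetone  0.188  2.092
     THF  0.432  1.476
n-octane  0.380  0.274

ΣzᵢKᵢ = 1.135; Σzᵢ/Kᵢ = 1.769.
Both exceed 1, so a two-phase solution exists.
Newton–Raphson from ψ = 0.5:
  ψ = 0.500: g = -0.1342, g' = -0.651 → ψ = 0.294
  ψ = 0.294: g = -0.0149, g' = -0.528 → ψ = 0.266
  ψ = 0.266: g = -0.0001, g' = -0.519 → ψ = 0.265
Converged at ψ = 0.265.

two-phase, V/F = 0.265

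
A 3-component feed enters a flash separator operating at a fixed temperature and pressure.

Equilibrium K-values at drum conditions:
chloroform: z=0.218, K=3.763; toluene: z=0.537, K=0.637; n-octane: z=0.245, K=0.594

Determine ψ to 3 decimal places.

ψ = 0.296

Iterate (Newton) starting at ψ = 0.5:
  ψ = 0.500: g = -0.1100, g' = -0.463 → ψ = 0.262
  ψ = 0.262: g = 0.0226, g' = -0.697 → ψ = 0.295
  ψ = 0.295: g = 0.0008, g' = -0.647 → ψ = 0.296
Converged at ψ = 0.296.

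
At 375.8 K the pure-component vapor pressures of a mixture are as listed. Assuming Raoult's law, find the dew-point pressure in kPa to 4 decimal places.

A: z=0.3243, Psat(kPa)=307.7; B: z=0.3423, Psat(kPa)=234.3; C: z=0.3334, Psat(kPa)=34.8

Pdew = 82.6764 kPa

At the dew point ψ → 1, so Σzᵢ/Kᵢ = 1 with Kᵢ = Pᵢˢᵃᵗ/P ⇒ 1/P = Σzᵢ/Pᵢˢᵃᵗ.
1/P = 0.3243/307.7 + 0.3423/234.3 + 0.3334/34.8 = 0.0120954 ⇒ P = 82.6764 kPa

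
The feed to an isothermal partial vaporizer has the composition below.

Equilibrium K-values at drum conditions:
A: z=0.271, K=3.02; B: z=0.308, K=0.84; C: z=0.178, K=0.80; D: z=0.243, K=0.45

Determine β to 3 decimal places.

β = 0.488

Rachford–Rice: g(β) = Σ zᵢ(Kᵢ−1)/(1+β(Kᵢ−1)) = 0.
Check two-phase: ΣzᵢKᵢ = 1.329 > 1 and Σzᵢ/Kᵢ = 1.219 > 1, so g(0) = 0.329 > 0 and g(1) = -0.219 < 0.
Iterate (Newton) starting at β = 0.33:
  β = 0.330: g = 0.0750, g' = -0.525 → β = 0.473
  β = 0.473: g = 0.0067, g' = -0.441 → β = 0.488
Converged at β = 0.488.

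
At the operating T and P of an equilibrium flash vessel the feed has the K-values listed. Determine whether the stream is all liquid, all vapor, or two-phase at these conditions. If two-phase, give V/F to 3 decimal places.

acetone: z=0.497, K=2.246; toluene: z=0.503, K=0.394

two-phase, V/F = 0.416

ΣzᵢKᵢ = 1.314; Σzᵢ/Kᵢ = 1.498.
Both exceed 1, so a two-phase solution exists.
Rachford–Rice: g(ψ) = Σ zᵢ(Kᵢ−1)/(1+ψ(Kᵢ−1)) = 0.
Iterate (Newton) starting at ψ = 0.5:
  ψ = 0.500: g = -0.0558, g' = -0.673 → ψ = 0.417
  ψ = 0.417: g = -0.0005, g' = -0.665 → ψ = 0.416
Converged at ψ = 0.416.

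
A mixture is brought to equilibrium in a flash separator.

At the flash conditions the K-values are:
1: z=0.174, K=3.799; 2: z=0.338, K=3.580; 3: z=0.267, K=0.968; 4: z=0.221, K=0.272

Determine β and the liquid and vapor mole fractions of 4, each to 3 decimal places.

Material balance + equilibrium reduce to Σ zᵢ(Kᵢ−1)/(1+β(Kᵢ−1)) = 0.
Check two-phase: ΣzᵢKᵢ = 2.190 > 1 and Σzᵢ/Kᵢ = 1.229 > 1, so g(0) = 1.190 > 0 and g(1) = -0.229 < 0.
Newton–Raphson from β = 0.46:
  β = 0.460: g = 0.3611, g' = -0.996 → β = 0.823
  β = 0.823: g = 0.0170, g' = -1.084 → β = 0.838
Converged at β = 0.838.
Compositions from xᵢ = zᵢ/(1+β(Kᵢ−1)), yᵢ = Kᵢxᵢ:
  1: x = 0.052, y = 0.198
  2: x = 0.107, y = 0.383
  3: x = 0.274, y = 0.266
  4: x = 0.567, y = 0.154

β = 0.838, x_4 = 0.567, y_4 = 0.154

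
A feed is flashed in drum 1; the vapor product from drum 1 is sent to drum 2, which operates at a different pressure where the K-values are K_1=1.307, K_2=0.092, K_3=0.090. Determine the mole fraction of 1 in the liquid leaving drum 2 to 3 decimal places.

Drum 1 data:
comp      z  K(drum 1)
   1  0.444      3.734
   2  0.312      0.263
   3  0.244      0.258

x_1 (drum 2) = 0.748

Drum 1:
Rachford–Rice: g(ψ₁) = Σ zᵢ(Kᵢ−1)/(1+ψ₁(Kᵢ−1)) = 0.
Check two-phase: ΣzᵢKᵢ = 1.803 > 1 and Σzᵢ/Kᵢ = 2.251 > 1, so g(0) = 0.803 > 0 and g(1) = -1.251 < 0.
Iterate (Newton) starting at ψ₁ = 0.5:
  ψ₁ = 0.500: g = -0.1391, g' = -1.357 → ψ₁ = 0.397
Converged at ψ₁ = 0.397.
Drum-1 compositions:
  1: x = 0.213, y = 0.795
  2: x = 0.441, y = 0.116
  3: x = 0.346, y = 0.089
Drum-2 feed = drum-1 vapor: z₂ = (0.7947, 0.1160, 0.0893).
Drum 2:
Rachford–Rice: g(ψ₂) = Σ zᵢ(Kᵢ−1)/(1+ψ₂(Kᵢ−1)) = 0.
g(0) = ΣzᵢKᵢ − 1 = 0.057 and g(1) = 1 − Σzᵢ/Kᵢ = -1.861, so a root lies in (0, 1).
Iterate (Newton) starting at ψ₂ = 0.5:
  ψ₂ = 0.500: g = -0.1305, g' = -0.626 → ψ₂ = 0.292
  ψ₂ = 0.292: g = -0.0299, g' = -0.377 → ψ₂ = 0.212
  ψ₂ = 0.212: g = -0.0021, g' = -0.326 → ψ₂ = 0.206
Converged at ψ₂ = 0.206.
  1: x = 0.748, y = 0.977
  2: x = 0.143, y = 0.013
  3: x = 0.110, y = 0.010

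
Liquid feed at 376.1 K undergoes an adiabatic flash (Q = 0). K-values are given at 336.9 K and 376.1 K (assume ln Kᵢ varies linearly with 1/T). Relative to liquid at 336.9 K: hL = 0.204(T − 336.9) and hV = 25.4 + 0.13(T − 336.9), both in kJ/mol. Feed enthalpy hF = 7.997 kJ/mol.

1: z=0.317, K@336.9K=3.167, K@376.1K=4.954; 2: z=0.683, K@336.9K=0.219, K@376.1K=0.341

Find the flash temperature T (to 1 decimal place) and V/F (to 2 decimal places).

Adiabatic flash: solve Rachford–Rice at each trial T, then check hF = ψ·hV(T) + (1−ψ)·hL(T).
  T = 336.9 K: K = (3.167, 0.219), RR gives ψ = 0.091, H_out = 2.304 kJ/mol
  T = 376.1 K: K = (4.954, 0.341), RR gives ψ = 0.308, H_out = 14.933 kJ/mol
  T = 356.5 K: K = (4.010, 0.277), RR gives ψ = 0.211, H_out = 9.059 kJ/mol
  T = 346.7 K: K = (3.576, 0.247), RR gives ψ = 0.156, H_out = 5.843 kJ/mol
  T = 351.6 K: K = (3.790, 0.262), RR gives ψ = 0.184, H_out = 7.483 kJ/mol
  T = 354.1 K: K = (3.901, 0.269), RR gives ψ = 0.198, H_out = 8.294 kJ/mol
  T = 352.9 K: K = (3.847, 0.266), RR gives ψ = 0.192, H_out = 7.907 kJ/mol
Linear interpolation between T = 352.9 (H_out = 7.907) and T = 354.1 (H_out = 8.294) on hF = 7.997 gives T ≈ 353.2 K, at which ψ = 0.19.

T = 353.2 K, V/F = 0.19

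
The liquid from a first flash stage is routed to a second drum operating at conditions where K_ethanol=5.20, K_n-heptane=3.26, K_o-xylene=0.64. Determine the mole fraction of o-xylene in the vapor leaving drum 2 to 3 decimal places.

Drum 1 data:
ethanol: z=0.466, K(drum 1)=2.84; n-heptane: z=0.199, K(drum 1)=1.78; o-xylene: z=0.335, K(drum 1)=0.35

y_o-xylene (drum 2) = 0.576

Drum 1:
Rachford–Rice: g(ψ₁) = Σ zᵢ(Kᵢ−1)/(1+ψ₁(Kᵢ−1)) = 0.
g(0) = ΣzᵢKᵢ − 1 = 0.795 and g(1) = 1 − Σzᵢ/Kᵢ = -0.233, so a root lies in (0, 1).
Newton–Raphson from ψ₁ = 0.5:
  ψ₁ = 0.500: g = 0.2357, g' = -0.801 → ψ₁ = 0.794
  ψ₁ = 0.794: g = -0.0058, g' = -0.911 → ψ₁ = 0.788
Converged at ψ₁ = 0.788.
Drum-1 compositions:
  ethanol: x = 0.190, y = 0.540
  n-heptane: x = 0.123, y = 0.219
  o-xylene: x = 0.686, y = 0.240
Drum-2 feed = drum-1 liquid: z₂ = (0.1903, 0.1233, 0.6865).
Drum 2:
Let ψ₂ = V/F and solve Σ zᵢ(Kᵢ−1)/(1+ψ₂(Kᵢ−1)) = 0.
Feasibility: ΣzᵢKᵢ = 1.831, Σzᵢ/Kᵢ = 1.147 — both > 1, two phases present.
Iterate (Newton) starting at ψ₂ = 0.5:
  ψ₂ = 0.500: g = 0.0872, g' = -0.620 → ψ₂ = 0.641
  ψ₂ = 0.641: g = 0.0092, g' = -0.502 → ψ₂ = 0.659
Converged at ψ₂ = 0.659.
  ethanol: x = 0.050, y = 0.263
  n-heptane: x = 0.050, y = 0.161
  o-xylene: x = 0.900, y = 0.576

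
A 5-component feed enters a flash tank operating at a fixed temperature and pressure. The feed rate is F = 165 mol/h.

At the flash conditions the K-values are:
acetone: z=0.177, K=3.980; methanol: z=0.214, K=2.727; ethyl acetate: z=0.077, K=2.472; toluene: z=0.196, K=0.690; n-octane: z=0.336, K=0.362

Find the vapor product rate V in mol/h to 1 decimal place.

V = 100.9 mol/h

Material balance + equilibrium reduce to Σ zᵢ(Kᵢ−1)/(1+ψ(Kᵢ−1)) = 0.
Feasibility: ΣzᵢKᵢ = 1.735, Σzᵢ/Kᵢ = 1.366 — both > 1, two phases present.
Iterate (Newton) starting at ψ = 0.31:
  ψ = 0.310: g = 0.2583, g' = -1.010 → ψ = 0.566
  ψ = 0.566: g = 0.0360, g' = -0.793 → ψ = 0.611
Converged at ψ = 0.611.
Then V = ψ·F = 0.6113·165 = 100.9 mol/h and L = F − V = 64.1 mol/h.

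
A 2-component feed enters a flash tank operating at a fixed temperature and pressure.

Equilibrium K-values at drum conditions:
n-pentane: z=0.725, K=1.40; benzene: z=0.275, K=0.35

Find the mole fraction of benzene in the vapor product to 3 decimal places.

Iterate (Newton) starting at V/F = 0.58:
  V/F = 0.580: g = -0.0515, g' = -0.376 → V/F = 0.443
  V/F = 0.443: g = -0.0046, g' = -0.313 → V/F = 0.428
Converged at V/F = 0.428.
Compositions from xᵢ = zᵢ/(1+V/F(Kᵢ−1)), yᵢ = Kᵢxᵢ:
  n-pentane: x = 0.619, y = 0.867
  benzene: x = 0.381, y = 0.133

y_benzene = 0.133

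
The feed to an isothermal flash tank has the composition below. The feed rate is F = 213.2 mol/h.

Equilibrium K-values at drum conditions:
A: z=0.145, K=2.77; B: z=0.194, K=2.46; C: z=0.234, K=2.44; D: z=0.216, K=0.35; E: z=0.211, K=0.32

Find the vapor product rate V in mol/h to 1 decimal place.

V = 124.0 mol/h

Material balance + equilibrium reduce to Σ zᵢ(Kᵢ−1)/(1+β(Kᵢ−1)) = 0.
g(0) = ΣzᵢKᵢ − 1 = 0.593 and g(1) = 1 − Σzᵢ/Kᵢ = -0.504, so a root lies in (0, 1).
Iterate (Newton) starting at β = 0.5:
  β = 0.500: g = 0.0704, g' = -0.854 → β = 0.582
Converged at β = 0.582.
Then V = β·F = 0.5815·213.2 = 124.0 mol/h and L = F − V = 89.2 mol/h.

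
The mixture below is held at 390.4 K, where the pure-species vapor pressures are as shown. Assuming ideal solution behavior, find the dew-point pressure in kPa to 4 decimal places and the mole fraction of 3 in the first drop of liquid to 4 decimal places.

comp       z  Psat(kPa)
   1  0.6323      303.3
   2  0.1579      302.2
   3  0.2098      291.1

At the dew point ψ → 1, so Σzᵢ/Kᵢ = 1 with Kᵢ = Pᵢˢᵃᵗ/P ⇒ 1/P = Σzᵢ/Pᵢˢᵃᵗ.
1/P = 0.6323/303.3 + 0.1579/302.2 + 0.2098/291.1 = 0.0033280 ⇒ P = 300.4852 kPa
xᵢ = zᵢP/Pᵢˢᵃᵗ ⇒ x_3 = 0.2098·300.4852/291.1 = 0.2166

Pdew = 300.4852 kPa, x_3 = 0.2166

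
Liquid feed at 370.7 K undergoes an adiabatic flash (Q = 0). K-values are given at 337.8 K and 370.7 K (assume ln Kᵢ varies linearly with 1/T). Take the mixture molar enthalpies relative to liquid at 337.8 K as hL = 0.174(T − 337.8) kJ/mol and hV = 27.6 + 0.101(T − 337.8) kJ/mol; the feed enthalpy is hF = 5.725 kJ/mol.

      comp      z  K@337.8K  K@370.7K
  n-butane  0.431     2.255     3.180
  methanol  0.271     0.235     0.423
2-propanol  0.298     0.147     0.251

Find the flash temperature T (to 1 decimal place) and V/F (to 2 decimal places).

Adiabatic flash: solve Rachford–Rice at each trial T, then check hF = ψ·hV(T) + (1−ψ)·hL(T).
  T = 337.8 K: K = (2.255, 0.235, 0.147), RR gives ψ = 0.078, H_out = 2.150 kJ/mol
  T = 370.7 K: K = (3.180, 0.423, 0.251), RR gives ψ = 0.381, H_out = 15.337 kJ/mol
  T = 354.2 K: K = (2.698, 0.319, 0.194), RR gives ψ = 0.242, H_out = 9.234 kJ/mol
  T = 346.0 K: K = (2.472, 0.275, 0.170), RR gives ψ = 0.165, H_out = 5.893 kJ/mol
  T = 341.9 K: K = (2.362, 0.254, 0.158), RR gives ψ = 0.123, H_out = 4.085 kJ/mol
  T = 343.9 K: K = (2.415, 0.264, 0.164), RR gives ψ = 0.144, H_out = 4.981 kJ/mol
Linear interpolation between T = 343.9 (H_out = 4.981) and T = 346.0 (H_out = 5.893) on hF = 5.725 gives T ≈ 345.6 K, at which ψ = 0.16.

T = 345.6 K, V/F = 0.16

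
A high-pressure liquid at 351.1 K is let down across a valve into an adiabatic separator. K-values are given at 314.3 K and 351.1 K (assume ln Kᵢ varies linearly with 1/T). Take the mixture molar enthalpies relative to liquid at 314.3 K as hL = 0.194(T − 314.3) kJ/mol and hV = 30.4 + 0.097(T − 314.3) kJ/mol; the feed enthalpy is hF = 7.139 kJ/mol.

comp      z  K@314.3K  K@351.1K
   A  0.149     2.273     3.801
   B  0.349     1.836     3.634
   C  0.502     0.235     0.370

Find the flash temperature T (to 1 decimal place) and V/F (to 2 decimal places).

Adiabatic flash: solve Rachford–Rice at each trial T, then check hF = ψ·hV(T) + (1−ψ)·hL(T).
  T = 314.3 K: K = (2.273, 1.836, 0.235), RR gives ψ = 0.129, H_out = 3.930 kJ/mol
  T = 351.1 K: K = (3.801, 3.634, 0.370), RR gives ψ = 0.603, H_out = 23.327 kJ/mol
  T = 332.7 K: K = (2.981, 2.632, 0.299), RR gives ψ = 0.420, H_out = 15.587 kJ/mol
  T = 323.5 K: K = (2.613, 2.210, 0.266), RR gives ψ = 0.299, H_out = 10.606 kJ/mol
  T = 318.9 K: K = (2.440, 2.017, 0.250), RR gives ψ = 0.223, H_out = 7.560 kJ/mol
  T = 316.6 K: K = (2.355, 1.925, 0.243), RR gives ψ = 0.178, H_out = 5.832 kJ/mol
Linear interpolation between T = 316.6 (H_out = 5.832) and T = 318.9 (H_out = 7.560) on hF = 7.139 gives T ≈ 318.3 K, at which ψ = 0.21.

T = 318.3 K, V/F = 0.21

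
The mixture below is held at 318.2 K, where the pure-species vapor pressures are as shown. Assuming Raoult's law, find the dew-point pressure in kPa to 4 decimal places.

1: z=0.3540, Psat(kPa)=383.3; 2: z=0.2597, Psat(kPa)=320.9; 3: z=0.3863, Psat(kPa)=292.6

At the dew point ψ → 1, so Σzᵢ/Kᵢ = 1 with Kᵢ = Pᵢˢᵃᵗ/P ⇒ 1/P = Σzᵢ/Pᵢˢᵃᵗ.
1/P = 0.3540/383.3 + 0.2597/320.9 + 0.3863/292.6 = 0.0030531 ⇒ P = 327.5384 kPa

Pdew = 327.5384 kPa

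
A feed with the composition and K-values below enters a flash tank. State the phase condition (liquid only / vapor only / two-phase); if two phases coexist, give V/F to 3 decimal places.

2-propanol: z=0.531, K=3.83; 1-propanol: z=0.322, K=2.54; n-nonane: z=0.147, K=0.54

ΣzᵢKᵢ = 2.931; Σzᵢ/Kᵢ = 0.538.
Since Σzᵢ/Kᵢ < 1 the mixture is above its dew point — single vapor phase.

vapor only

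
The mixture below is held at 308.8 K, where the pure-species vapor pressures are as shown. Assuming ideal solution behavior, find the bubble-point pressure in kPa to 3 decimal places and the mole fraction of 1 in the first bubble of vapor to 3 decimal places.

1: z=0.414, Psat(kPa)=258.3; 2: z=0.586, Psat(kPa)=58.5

Pbub = 141.217 kPa, y_1 = 0.757

At the bubble point ψ → 0, so ΣzᵢKᵢ = 1 with Kᵢ = Pᵢˢᵃᵗ/P ⇒ P = ΣzᵢPᵢˢᵃᵗ.
P = 0.414·258.3 + 0.586·58.5 = 141.217 kPa
yᵢ = zᵢPᵢˢᵃᵗ/P ⇒ y_1 = 0.414·258.3/141.217 = 0.757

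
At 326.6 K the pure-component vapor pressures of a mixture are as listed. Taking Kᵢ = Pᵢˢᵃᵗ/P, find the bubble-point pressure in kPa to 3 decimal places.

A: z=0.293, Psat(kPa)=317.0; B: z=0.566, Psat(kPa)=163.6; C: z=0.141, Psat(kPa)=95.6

Pbub = 198.958 kPa

At the bubble point ψ → 0, so ΣzᵢKᵢ = 1 with Kᵢ = Pᵢˢᵃᵗ/P ⇒ P = ΣzᵢPᵢˢᵃᵗ.
P = 0.293·317.0 + 0.566·163.6 + 0.141·95.6 = 198.958 kPa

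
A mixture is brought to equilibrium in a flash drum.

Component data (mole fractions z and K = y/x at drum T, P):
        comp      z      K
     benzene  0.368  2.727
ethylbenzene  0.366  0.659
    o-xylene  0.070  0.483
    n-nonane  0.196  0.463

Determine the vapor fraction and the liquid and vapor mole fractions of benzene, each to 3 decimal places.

Iterate (Newton) starting at ψ = 0.5:
  ψ = 0.500: g = -0.0021, g' = -0.518 → ψ = 0.496
Converged at ψ = 0.496.
Compositions from xᵢ = zᵢ/(1+ψ(Kᵢ−1)), yᵢ = Kᵢxᵢ:
  benzene: x = 0.198, y = 0.541
  ethylbenzene: x = 0.440, y = 0.290
  o-xylene: x = 0.094, y = 0.045
  n-nonane: x = 0.267, y = 0.124

ψ = 0.496, x_benzene = 0.198, y_benzene = 0.541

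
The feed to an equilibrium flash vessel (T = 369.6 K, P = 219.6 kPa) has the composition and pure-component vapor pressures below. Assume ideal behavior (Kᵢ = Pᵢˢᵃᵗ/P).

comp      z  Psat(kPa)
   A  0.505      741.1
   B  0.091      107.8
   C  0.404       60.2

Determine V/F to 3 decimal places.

Raoult's law: Kᵢ = Pᵢˢᵃᵗ/P = Pᵢˢᵃᵗ/219.6.
  K_A = 741.1/219.6 = 3.37477, K_B = 107.8/219.6 = 0.49089, K_C = 60.2/219.6 = 0.27413
Newton iteration, V/F⁰ = 0.5:
  V/F = 0.500: g = 0.0258, g' = -1.162 → V/F = 0.522
Converged at V/F = 0.522.

V/F = 0.522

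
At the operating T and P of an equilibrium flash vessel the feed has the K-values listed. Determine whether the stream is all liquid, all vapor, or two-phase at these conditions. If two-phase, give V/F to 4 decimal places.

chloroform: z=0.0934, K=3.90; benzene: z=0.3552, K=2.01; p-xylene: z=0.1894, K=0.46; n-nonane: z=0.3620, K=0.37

two-phase, V/F = 0.3232

ΣzᵢKᵢ = 1.2993; Σzᵢ/Kᵢ = 1.5908.
Both exceed 1, so a two-phase solution exists.
Material balance + equilibrium reduce to Σ zᵢ(Kᵢ−1)/(1+ψ(Kᵢ−1)) = 0.
Iterate (Newton) starting at ψ = 0.42:
  ψ = 0.4200: g = -0.06838, g' = -0.6964 → ψ = 0.3218
  ψ = 0.3218: g = 0.00102, g' = -0.7235 → ψ = 0.3232
Converged at ψ = 0.3232.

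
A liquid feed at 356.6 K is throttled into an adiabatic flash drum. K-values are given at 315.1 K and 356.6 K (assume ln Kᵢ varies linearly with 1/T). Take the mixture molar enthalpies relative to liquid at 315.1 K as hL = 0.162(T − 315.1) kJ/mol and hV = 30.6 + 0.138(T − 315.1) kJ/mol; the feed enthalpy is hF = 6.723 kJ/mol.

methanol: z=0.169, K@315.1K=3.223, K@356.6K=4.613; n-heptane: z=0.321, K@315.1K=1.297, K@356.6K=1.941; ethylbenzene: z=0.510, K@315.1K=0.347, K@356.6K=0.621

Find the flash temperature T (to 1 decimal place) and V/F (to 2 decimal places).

T = 318.5 K, V/F = 0.20

Adiabatic flash: solve Rachford–Rice at each trial T, then check hF = ψ·hV(T) + (1−ψ)·hL(T).
  T = 315.1 K: K = (3.223, 1.297, 0.347), RR gives ψ = 0.155, H_out = 4.744 kJ/mol
  T = 356.6 K: K = (4.613, 1.941, 0.621), RR gives ψ = 0.937, H_out = 34.464 kJ/mol
  T = 335.9 K: K = (3.900, 1.607, 0.473), RR gives ψ = 0.473, H_out = 17.610 kJ/mol
  T = 325.5 K: K = (3.556, 1.449, 0.407), RR gives ψ = 0.306, H_out = 10.958 kJ/mol
  T = 320.3 K: K = (3.388, 1.372, 0.376), RR gives ψ = 0.229, H_out = 7.818 kJ/mol
  T = 317.7 K: K = (3.305, 1.334, 0.361), RR gives ψ = 0.192, H_out = 6.275 kJ/mol
  T = 319.0 K: K = (3.347, 1.353, 0.369), RR gives ψ = 0.210, H_out = 7.044 kJ/mol
Linear interpolation between T = 317.7 (H_out = 6.275) and T = 319.0 (H_out = 7.044) on hF = 6.723 gives T ≈ 318.5 K, at which ψ = 0.20.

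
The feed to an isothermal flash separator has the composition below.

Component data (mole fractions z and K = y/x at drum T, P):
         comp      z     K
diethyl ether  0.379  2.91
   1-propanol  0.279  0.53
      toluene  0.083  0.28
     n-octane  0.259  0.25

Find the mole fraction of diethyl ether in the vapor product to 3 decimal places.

y_diethyl ether = 0.719

Rachford–Rice: g(V/F) = Σ zᵢ(Kᵢ−1)/(1+V/F(Kᵢ−1)) = 0.
Feasibility: ΣzᵢKᵢ = 1.339, Σzᵢ/Kᵢ = 1.989 — both > 1, two phases present.
Newton iteration, V/F⁰ = 0.58:
  V/F = 0.580: g = -0.2833, g' = -1.011 → V/F = 0.300
  V/F = 0.300: g = -0.0191, g' = -0.955 → V/F = 0.280
Converged at V/F = 0.280.
Compositions from xᵢ = zᵢ/(1+V/F(Kᵢ−1)), yᵢ = Kᵢxᵢ:
  diethyl ether: x = 0.247, y = 0.719
  1-propanol: x = 0.321, y = 0.170
  toluene: x = 0.104, y = 0.029
  n-octane: x = 0.328, y = 0.082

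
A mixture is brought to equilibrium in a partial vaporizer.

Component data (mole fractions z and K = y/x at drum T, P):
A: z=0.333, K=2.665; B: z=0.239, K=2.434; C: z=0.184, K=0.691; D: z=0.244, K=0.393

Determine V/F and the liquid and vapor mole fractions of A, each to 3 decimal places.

Material balance + equilibrium reduce to Σ zᵢ(Kᵢ−1)/(1+V/F(Kᵢ−1)) = 0.
g(0) = ΣzᵢKᵢ − 1 = 0.692 and g(1) = 1 − Σzᵢ/Kᵢ = -0.110, so a root lies in (0, 1).
Newton–Raphson from V/F = 0.5:
  V/F = 0.500: g = 0.2223, g' = -0.652 → V/F = 0.841
  V/F = 0.841: g = 0.0069, g' = -0.669 → V/F = 0.851
Converged at V/F = 0.851.
Compositions from xᵢ = zᵢ/(1+V/F(Kᵢ−1)), yᵢ = Kᵢxᵢ:
  A: x = 0.138, y = 0.367
  B: x = 0.108, y = 0.262
  C: x = 0.250, y = 0.173
  D: x = 0.505, y = 0.198

V/F = 0.851, x_A = 0.138, y_A = 0.367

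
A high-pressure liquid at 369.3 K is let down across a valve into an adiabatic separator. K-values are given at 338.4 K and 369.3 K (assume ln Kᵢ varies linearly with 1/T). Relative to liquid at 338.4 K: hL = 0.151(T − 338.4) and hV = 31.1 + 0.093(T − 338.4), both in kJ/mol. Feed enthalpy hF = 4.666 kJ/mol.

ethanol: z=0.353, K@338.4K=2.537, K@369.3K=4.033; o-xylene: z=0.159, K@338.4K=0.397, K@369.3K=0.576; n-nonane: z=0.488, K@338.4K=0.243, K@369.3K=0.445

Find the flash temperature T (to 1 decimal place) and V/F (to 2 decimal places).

Adiabatic flash: solve Rachford–Rice at each trial T, then check hF = ψ·hV(T) + (1−ψ)·hL(T).
  T = 338.4 K: K = (2.537, 0.397, 0.243), RR gives ψ = 0.070, H_out = 2.167 kJ/mol
  T = 369.3 K: K = (4.033, 0.576, 0.445), RR gives ψ = 0.460, H_out = 18.133 kJ/mol
  T = 353.9 K: K = (3.234, 0.482, 0.334), RR gives ψ = 0.270, H_out = 10.483 kJ/mol
  T = 346.1 K: K = (2.870, 0.438, 0.285), RR gives ψ = 0.175, H_out = 6.519 kJ/mol
  T = 342.2 K: K = (2.698, 0.417, 0.263), RR gives ψ = 0.124, H_out = 4.391 kJ/mol
  T = 344.1 K: K = (2.781, 0.427, 0.274), RR gives ψ = 0.149, H_out = 5.444 kJ/mol
Linear interpolation between T = 342.2 (H_out = 4.391) and T = 344.1 (H_out = 5.444) on hF = 4.666 gives T ≈ 342.7 K, at which ψ = 0.13.

T = 342.7 K, V/F = 0.13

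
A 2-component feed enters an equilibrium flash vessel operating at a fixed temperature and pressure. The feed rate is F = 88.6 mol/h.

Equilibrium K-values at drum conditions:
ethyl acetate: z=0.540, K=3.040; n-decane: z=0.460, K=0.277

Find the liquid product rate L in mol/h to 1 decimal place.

Binary case is linear: z₁(K₁−1)(1+V/F(K₂−1)) + z₂(K₂−1)(1+V/F(K₁−1)) = 0
⇒ V/F = [z₁(K₁−1)+z₂(K₂−1)] / [−(K₁−1)(K₂−1)] = 0.7690/1.4749 = 0.521
Then V = V/F·F = 0.5214·88.6 = 46.2 mol/h and L = F − V = 42.4 mol/h.

L = 42.4 mol/h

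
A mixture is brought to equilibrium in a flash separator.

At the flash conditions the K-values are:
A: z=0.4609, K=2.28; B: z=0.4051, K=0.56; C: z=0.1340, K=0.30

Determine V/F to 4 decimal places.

V/F = 0.4768

Newton–Raphson from V/F = 0.67:
  V/F = 0.6700: g = -0.11182, g' = -0.6094 → V/F = 0.4865
  V/F = 0.4865: g = -0.00548, g' = -0.5647 → V/F = 0.4768
Converged at V/F = 0.4768.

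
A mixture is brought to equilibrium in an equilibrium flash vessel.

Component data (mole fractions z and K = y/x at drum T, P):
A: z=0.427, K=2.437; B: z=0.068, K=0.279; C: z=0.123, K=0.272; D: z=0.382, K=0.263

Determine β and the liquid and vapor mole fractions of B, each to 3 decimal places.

Let β = V/F and solve Σ zᵢ(Kᵢ−1)/(1+β(Kᵢ−1)) = 0.
g(0) = ΣzᵢKᵢ − 1 = 0.193 and g(1) = 1 − Σzᵢ/Kᵢ = -1.324, so a root lies in (0, 1).
Newton–Raphson from β = 0.5:
  β = 0.500: g = -0.3062, g' = -1.066 → β = 0.213
  β = 0.213: g = -0.0279, g' = -0.950 → β = 0.183
  β = 0.183: g = 0.0002, g' = -0.963 → β = 0.184
Converged at β = 0.184.
Compositions from xᵢ = zᵢ/(1+β(Kᵢ−1)), yᵢ = Kᵢxᵢ:
  A: x = 0.338, y = 0.823
  B: x = 0.078, y = 0.022
  C: x = 0.142, y = 0.039
  D: x = 0.442, y = 0.116

β = 0.184, x_B = 0.078, y_B = 0.022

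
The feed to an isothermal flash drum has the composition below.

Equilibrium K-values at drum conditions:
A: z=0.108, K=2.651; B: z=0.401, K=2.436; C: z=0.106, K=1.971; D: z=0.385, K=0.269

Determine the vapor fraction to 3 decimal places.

Rachford–Rice: g(ψ) = Σ zᵢ(Kᵢ−1)/(1+ψ(Kᵢ−1)) = 0.
Feasibility: ΣzᵢKᵢ = 1.576, Σzᵢ/Kᵢ = 1.690 — both > 1, two phases present.
Newton iteration, ψ⁰ = 0.5:
  ψ = 0.500: g = 0.0586, g' = -0.925 → ψ = 0.563
  ψ = 0.563: g = -0.0012, g' = -0.968 → ψ = 0.562
Converged at ψ = 0.562.

ψ = 0.562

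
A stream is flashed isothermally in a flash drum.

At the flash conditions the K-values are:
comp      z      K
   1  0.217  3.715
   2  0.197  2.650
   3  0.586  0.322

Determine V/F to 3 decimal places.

V/F = 0.338

Rachford–Rice: g(V/F) = Σ zᵢ(Kᵢ−1)/(1+V/F(Kᵢ−1)) = 0.
Check two-phase: ΣzᵢKᵢ = 1.517 > 1 and Σzᵢ/Kᵢ = 1.953 > 1, so g(0) = 0.517 > 0 and g(1) = -0.953 < 0.
Newton–Raphson from V/F = 0.5:
  V/F = 0.500: g = -0.1731, g' = -1.065 → V/F = 0.338
Converged at V/F = 0.338.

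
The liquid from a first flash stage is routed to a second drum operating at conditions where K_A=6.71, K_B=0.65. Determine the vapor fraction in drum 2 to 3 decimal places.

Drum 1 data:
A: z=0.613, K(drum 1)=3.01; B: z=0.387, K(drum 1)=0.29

V/F (drum 2) = 0.616

Drum 1:
Newton iteration, ψ₁⁰ = 0.53:
  ψ₁ = 0.530: g = 0.1560, g' = -1.082 → ψ₁ = 0.674
  ψ₁ = 0.674: g = -0.0039, g' = -1.164 → ψ₁ = 0.671
Converged at ψ₁ = 0.671.
Drum-1 compositions:
  A: x = 0.261, y = 0.786
  B: x = 0.739, y = 0.214
Drum-2 feed = drum-1 liquid: z₂ = (0.2610, 0.7390).
Drum 2:
Rachford–Rice: g(ψ₂) = Σ zᵢ(Kᵢ−1)/(1+ψ₂(Kᵢ−1)) = 0.
Feasibility: ΣzᵢKᵢ = 2.232, Σzᵢ/Kᵢ = 1.176 — both > 1, two phases present.
Newton–Raphson from ψ₂ = 0.49:
  ψ₂ = 0.490: g = 0.0803, g' = -0.722 → ψ₂ = 0.601
  ψ₂ = 0.601: g = 0.0087, g' = -0.578 → ψ₂ = 0.616
Converged at ψ₂ = 0.616.
  A: x = 0.058, y = 0.388
  B: x = 0.942, y = 0.612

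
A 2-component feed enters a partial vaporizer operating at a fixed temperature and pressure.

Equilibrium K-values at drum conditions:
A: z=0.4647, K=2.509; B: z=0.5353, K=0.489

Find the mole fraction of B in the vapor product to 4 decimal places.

Newton–Raphson from ψ = 0.56:
  ψ = 0.5600: g = -0.00313, g' = -0.5851 → ψ = 0.5547
Converged at ψ = 0.5547.
Compositions from xᵢ = zᵢ/(1+ψ(Kᵢ−1)), yᵢ = Kᵢxᵢ:
  A: x = 0.2530, y = 0.6347
  B: x = 0.7470, y = 0.3653

y_B = 0.3653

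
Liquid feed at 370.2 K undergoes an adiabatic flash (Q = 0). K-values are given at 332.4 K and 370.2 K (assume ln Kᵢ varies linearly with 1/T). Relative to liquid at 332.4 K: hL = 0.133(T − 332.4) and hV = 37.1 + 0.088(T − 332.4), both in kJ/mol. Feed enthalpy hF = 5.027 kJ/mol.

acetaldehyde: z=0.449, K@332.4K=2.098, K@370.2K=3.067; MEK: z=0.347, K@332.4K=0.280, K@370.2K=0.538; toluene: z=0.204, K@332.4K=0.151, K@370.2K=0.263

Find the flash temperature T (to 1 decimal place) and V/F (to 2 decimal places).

Adiabatic flash: solve Rachford–Rice at each trial T, then check hF = ψ·hV(T) + (1−ψ)·hL(T).
  T = 332.4 K: K = (2.098, 0.280, 0.151), RR gives ψ = 0.083, H_out = 3.069 kJ/mol
  T = 370.2 K: K = (3.067, 0.538, 0.263), RR gives ψ = 0.511, H_out = 23.129 kJ/mol
  T = 351.3 K: K = (2.563, 0.395, 0.202), RR gives ψ = 0.308, H_out = 13.675 kJ/mol
  T = 341.9 K: K = (2.326, 0.334, 0.176), RR gives ψ = 0.203, H_out = 8.717 kJ/mol
  T = 337.1 K: K = (2.210, 0.306, 0.163), RR gives ψ = 0.145, H_out = 5.974 kJ/mol
  T = 334.8 K: K = (2.155, 0.293, 0.157), RR gives ψ = 0.115, H_out = 4.585 kJ/mol
Linear interpolation between T = 334.8 (H_out = 4.585) and T = 337.1 (H_out = 5.974) on hF = 5.027 gives T ≈ 335.5 K, at which ψ = 0.12.

T = 335.5 K, V/F = 0.12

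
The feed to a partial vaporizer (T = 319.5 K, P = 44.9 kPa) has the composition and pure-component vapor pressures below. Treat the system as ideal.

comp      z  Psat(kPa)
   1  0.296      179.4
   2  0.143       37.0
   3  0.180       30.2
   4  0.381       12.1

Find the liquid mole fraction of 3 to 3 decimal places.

Raoult's law: Kᵢ = Pᵢˢᵃᵗ/P = Pᵢˢᵃᵗ/44.9.
  K_1 = 179.4/44.9 = 3.99555, K_2 = 37.0/44.9 = 0.82405, K_3 = 30.2/44.9 = 0.67261, K_4 = 12.1/44.9 = 0.26949
Rachford–Rice: g(ψ) = Σ zᵢ(Kᵢ−1)/(1+ψ(Kᵢ−1)) = 0.
Check two-phase: ΣzᵢKᵢ = 1.524 > 1 and Σzᵢ/Kᵢ = 1.929 > 1, so g(0) = 0.524 > 0 and g(1) = -0.929 < 0.
Newton iteration, ψ⁰ = 0.5:
  ψ = 0.500: g = -0.1815, g' = -0.963 → ψ = 0.312
  ψ = 0.312: g = 0.0061, g' = -1.080 → ψ = 0.317
Converged at ψ = 0.317.
Compositions from xᵢ = zᵢ/(1+ψ(Kᵢ−1)), yᵢ = Kᵢxᵢ:
  1: x = 0.152, y = 0.606
  2: x = 0.151, y = 0.125
  3: x = 0.201, y = 0.135
  4: x = 0.496, y = 0.134

x_3 = 0.201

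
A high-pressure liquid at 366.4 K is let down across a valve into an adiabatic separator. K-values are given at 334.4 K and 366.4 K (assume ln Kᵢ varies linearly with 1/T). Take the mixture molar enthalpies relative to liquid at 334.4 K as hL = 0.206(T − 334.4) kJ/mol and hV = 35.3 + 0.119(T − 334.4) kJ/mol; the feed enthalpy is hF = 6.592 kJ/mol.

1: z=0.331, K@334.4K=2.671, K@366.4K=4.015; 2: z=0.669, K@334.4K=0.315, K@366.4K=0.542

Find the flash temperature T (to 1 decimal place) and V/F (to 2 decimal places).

T = 340.2 K, V/F = 0.16

Adiabatic flash: solve Rachford–Rice at each trial T, then check hF = ψ·hV(T) + (1−ψ)·hL(T).
  T = 334.4 K: K = (2.671, 0.315), RR gives ψ = 0.083, H_out = 2.925 kJ/mol
  T = 366.4 K: K = (4.015, 0.542), RR gives ψ = 0.501, H_out = 22.877 kJ/mol
  T = 350.4 K: K = (3.305, 0.418), RR gives ψ = 0.279, H_out = 12.752 kJ/mol
  T = 342.4 K: K = (2.979, 0.364), RR gives ψ = 0.183, H_out = 7.964 kJ/mol
  T = 338.4 K: K = (2.822, 0.339), RR gives ψ = 0.134, H_out = 5.496 kJ/mol
  T = 340.4 K: K = (2.900, 0.351), RR gives ψ = 0.158, H_out = 6.740 kJ/mol
Linear interpolation between T = 338.4 (H_out = 5.496) and T = 340.4 (H_out = 6.740) on hF = 6.592 gives T ≈ 340.2 K, at which ψ = 0.16.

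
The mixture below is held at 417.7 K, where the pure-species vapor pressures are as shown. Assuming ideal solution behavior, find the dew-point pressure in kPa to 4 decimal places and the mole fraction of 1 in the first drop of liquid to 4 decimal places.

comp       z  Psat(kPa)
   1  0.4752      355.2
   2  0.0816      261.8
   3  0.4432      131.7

Pdew = 199.4117 kPa, x_1 = 0.2668

At the dew point ψ → 1, so Σzᵢ/Kᵢ = 1 with Kᵢ = Pᵢˢᵃᵗ/P ⇒ 1/P = Σzᵢ/Pᵢˢᵃᵗ.
1/P = 0.4752/355.2 + 0.0816/261.8 + 0.4432/131.7 = 0.0050148 ⇒ P = 199.4117 kPa
xᵢ = zᵢP/Pᵢˢᵃᵗ ⇒ x_1 = 0.4752·199.4117/355.2 = 0.2668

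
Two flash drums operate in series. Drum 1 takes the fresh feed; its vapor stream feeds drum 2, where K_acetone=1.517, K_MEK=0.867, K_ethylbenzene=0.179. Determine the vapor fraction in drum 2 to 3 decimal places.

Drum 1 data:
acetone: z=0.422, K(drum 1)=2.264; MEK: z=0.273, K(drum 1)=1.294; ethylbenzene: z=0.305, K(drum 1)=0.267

V/F (drum 2) = 0.481

Drum 1:
Iterate (Newton) starting at ψ₁ = 0.37:
  ψ₁ = 0.370: g = 0.1291, g' = -0.641 → ψ₁ = 0.571
  ψ₁ = 0.571: g = -0.0063, g' = -0.730 → ψ₁ = 0.563
Converged at ψ₁ = 0.563.
Drum-1 compositions:
  acetone: x = 0.247, y = 0.558
  MEK: x = 0.234, y = 0.303
  ethylbenzene: x = 0.519, y = 0.139
Drum-2 feed = drum-1 vapor: z₂ = (0.5583, 0.3031, 0.1386).
Drum 2:
Rachford–Rice: g(ψ₂) = Σ zᵢ(Kᵢ−1)/(1+ψ₂(Kᵢ−1)) = 0.
Check two-phase: ΣzᵢKᵢ = 1.135 > 1 and Σzᵢ/Kᵢ = 1.492 > 1, so g(0) = 0.135 > 0 and g(1) = -0.492 < 0.
Iterate (Newton) starting at ψ₂ = 0.54:
  ψ₂ = 0.540: g = -0.0222, g' = -0.399 → ψ₂ = 0.484
  ψ₂ = 0.484: g = -0.0012, g' = -0.359 → ψ₂ = 0.481
Converged at ψ₂ = 0.481.
  acetone: x = 0.447, y = 0.678
  MEK: x = 0.324, y = 0.281
  ethylbenzene: x = 0.229, y = 0.041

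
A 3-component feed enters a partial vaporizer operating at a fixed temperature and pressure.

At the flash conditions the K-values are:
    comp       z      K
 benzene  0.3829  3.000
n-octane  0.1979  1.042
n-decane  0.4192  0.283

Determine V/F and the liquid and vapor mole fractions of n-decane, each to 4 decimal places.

Material balance + equilibrium reduce to Σ zᵢ(Kᵢ−1)/(1+V/F(Kᵢ−1)) = 0.
Check two-phase: ΣzᵢKᵢ = 1.4735 > 1 and Σzᵢ/Kᵢ = 1.7988 > 1, so g(0) = 0.4735 > 0 and g(1) = -0.7988 < 0.
Iterate (Newton) starting at V/F = 0.33:
  V/F = 0.3300: g = 0.07580, g' = -0.9260 → V/F = 0.4119
  V/F = 0.4119: g = 0.00156, g' = -0.8948 → V/F = 0.4136
Converged at V/F = 0.4136.
Compositions from xᵢ = zᵢ/(1+V/F(Kᵢ−1)), yᵢ = Kᵢxᵢ:
  benzene: x = 0.2096, y = 0.6287
  n-octane: x = 0.1945, y = 0.2027
  n-decane: x = 0.5959, y = 0.1686

V/F = 0.4136, x_n-decane = 0.5959, y_n-decane = 0.1686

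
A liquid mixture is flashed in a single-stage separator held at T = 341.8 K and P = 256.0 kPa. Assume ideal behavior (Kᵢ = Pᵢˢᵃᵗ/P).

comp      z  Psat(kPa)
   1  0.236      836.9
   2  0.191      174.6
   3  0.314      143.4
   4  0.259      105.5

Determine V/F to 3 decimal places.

V/F = 0.175

Raoult's law: Kᵢ = Pᵢˢᵃᵗ/P = Pᵢˢᵃᵗ/256.0.
  K_1 = 836.9/256.0 = 3.26914, K_2 = 174.6/256.0 = 0.68203, K_3 = 143.4/256.0 = 0.56016, K_4 = 105.5/256.0 = 0.41211
Material balance + equilibrium reduce to Σ zᵢ(Kᵢ−1)/(1+V/F(Kᵢ−1)) = 0.
g(0) = ΣzᵢKᵢ − 1 = 0.184 and g(1) = 1 − Σzᵢ/Kᵢ = -0.541, so a root lies in (0, 1).
Newton iteration, V/F⁰ = 0.5:
  V/F = 0.500: g = -0.2140, g' = -0.573 → V/F = 0.127
  V/F = 0.127: g = 0.0419, g' = -0.927 → V/F = 0.172
  V/F = 0.172: g = 0.0022, g' = -0.832 → V/F = 0.175
Converged at V/F = 0.175.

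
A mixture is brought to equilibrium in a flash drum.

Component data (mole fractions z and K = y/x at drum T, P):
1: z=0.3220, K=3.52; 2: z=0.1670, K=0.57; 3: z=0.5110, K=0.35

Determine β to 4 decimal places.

Let β = V/F and solve Σ zᵢ(Kᵢ−1)/(1+β(Kᵢ−1)) = 0.
Check two-phase: ΣzᵢKᵢ = 1.4075 > 1 and Σzᵢ/Kᵢ = 1.8445 > 1, so g(0) = 0.4075 > 0 and g(1) = -0.8445 < 0.
Newton–Raphson from β = 0.5:
  β = 0.5000: g = -0.22451, g' = -0.9243 → β = 0.2571
  β = 0.2571: g = 0.01287, g' = -1.1033 → β = 0.2688
  β = 0.2688: g = 0.00012, g' = -1.0833 → β = 0.2689
Converged at β = 0.2689.

β = 0.2689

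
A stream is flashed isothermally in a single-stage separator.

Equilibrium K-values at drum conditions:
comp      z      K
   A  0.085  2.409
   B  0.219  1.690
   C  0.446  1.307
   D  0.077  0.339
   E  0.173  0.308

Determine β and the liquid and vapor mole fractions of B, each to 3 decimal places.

Let β = V/F and solve Σ zᵢ(Kᵢ−1)/(1+β(Kᵢ−1)) = 0.
Check two-phase: ΣzᵢKᵢ = 1.237 > 1 and Σzᵢ/Kᵢ = 1.295 > 1, so g(0) = 0.237 > 0 and g(1) = -0.295 < 0.
Iterate (Newton) starting at β = 0.6:
  β = 0.600: g = -0.0017, g' = -0.466 → β = 0.596
Converged at β = 0.596.
Compositions from xᵢ = zᵢ/(1+β(Kᵢ−1)), yᵢ = Kᵢxᵢ:
  A: x = 0.046, y = 0.111
  B: x = 0.155, y = 0.262
  C: x = 0.377, y = 0.493
  D: x = 0.127, y = 0.043
  E: x = 0.295, y = 0.091

β = 0.596, x_B = 0.155, y_B = 0.262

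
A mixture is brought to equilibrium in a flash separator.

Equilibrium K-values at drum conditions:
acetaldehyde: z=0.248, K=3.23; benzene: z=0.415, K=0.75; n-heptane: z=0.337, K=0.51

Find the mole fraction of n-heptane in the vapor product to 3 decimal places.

y_n-heptane = 0.207

Newton–Raphson from ψ = 0.5:
  ψ = 0.500: g = -0.0758, g' = -0.452 → ψ = 0.332
  ψ = 0.332: g = 0.0074, g' = -0.553 → ψ = 0.345
  ψ = 0.345: g = 0.0001, g' = -0.542 → ψ = 0.346
Converged at ψ = 0.346.
Compositions from xᵢ = zᵢ/(1+ψ(Kᵢ−1)), yᵢ = Kᵢxᵢ:
  acetaldehyde: x = 0.140, y = 0.452
  benzene: x = 0.454, y = 0.341
  n-heptane: x = 0.406, y = 0.207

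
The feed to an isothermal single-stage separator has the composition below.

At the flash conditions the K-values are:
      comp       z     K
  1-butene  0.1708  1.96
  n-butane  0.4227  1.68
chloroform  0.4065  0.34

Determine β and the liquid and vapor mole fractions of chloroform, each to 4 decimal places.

β = 0.3617, x_chloroform = 0.5340, y_chloroform = 0.1815

Newton–Raphson from β = 0.5:
  β = 0.5000: g = -0.07514, g' = -0.5752 → β = 0.3694
  β = 0.3694: g = -0.00400, g' = -0.5203 → β = 0.3617
Converged at β = 0.3617.
Compositions from xᵢ = zᵢ/(1+β(Kᵢ−1)), yᵢ = Kᵢxᵢ:
  1-butene: x = 0.1268, y = 0.2485
  n-butane: x = 0.3393, y = 0.5700
  chloroform: x = 0.5340, y = 0.1815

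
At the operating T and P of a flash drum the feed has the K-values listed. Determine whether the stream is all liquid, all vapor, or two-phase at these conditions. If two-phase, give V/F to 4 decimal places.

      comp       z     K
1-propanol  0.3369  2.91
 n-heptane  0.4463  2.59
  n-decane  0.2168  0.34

ΣzᵢKᵢ = 2.2100; Σzᵢ/Kᵢ = 0.9257.
Since Σzᵢ/Kᵢ < 1 the mixture is above its dew point — single vapor phase.

all vapor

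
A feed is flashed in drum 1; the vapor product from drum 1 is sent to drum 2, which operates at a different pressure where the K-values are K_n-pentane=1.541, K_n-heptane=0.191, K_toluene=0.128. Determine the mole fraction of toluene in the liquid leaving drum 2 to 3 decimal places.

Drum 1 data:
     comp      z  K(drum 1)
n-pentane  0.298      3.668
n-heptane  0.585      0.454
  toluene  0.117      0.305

x_toluene (drum 2) = 0.050

Drum 1:
Newton iteration, ψ₁⁰ = 0.52:
  ψ₁ = 0.520: g = -0.2404, g' = -0.851 → ψ₁ = 0.238
  ψ₁ = 0.238: g = 0.0223, g' = -1.106 → ψ₁ = 0.258
Converged at ψ₁ = 0.258.
Drum-1 compositions:
  n-pentane: x = 0.176, y = 0.647
  n-heptane: x = 0.681, y = 0.309
  toluene: x = 0.143, y = 0.043
Drum-2 feed = drum-1 vapor: z₂ = (0.6474, 0.3091, 0.0435).
Drum 2:
Newton iteration, ψ₂⁰ = 0.5:
  ψ₂ = 0.500: g = -0.2116, g' = -0.792 → ψ₂ = 0.233
  ψ₂ = 0.233: g = -0.0447, g' = -0.509 → ψ₂ = 0.145
  ψ₂ = 0.145: g = -0.0020, g' = -0.466 → ψ₂ = 0.141
Converged at ψ₂ = 0.141.
  n-pentane: x = 0.602, y = 0.927
  n-heptane: x = 0.349, y = 0.067
  toluene: x = 0.050, y = 0.006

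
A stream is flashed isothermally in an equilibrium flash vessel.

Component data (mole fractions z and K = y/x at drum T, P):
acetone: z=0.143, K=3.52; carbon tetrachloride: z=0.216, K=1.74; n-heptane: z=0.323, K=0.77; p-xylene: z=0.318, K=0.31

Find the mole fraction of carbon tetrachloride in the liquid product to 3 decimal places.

x_carbon tetrachloride = 0.180

Material balance + equilibrium reduce to Σ zᵢ(Kᵢ−1)/(1+V/F(Kᵢ−1)) = 0.
g(0) = ΣzᵢKᵢ − 1 = 0.226 and g(1) = 1 − Σzᵢ/Kᵢ = -0.610, so a root lies in (0, 1).
Newton–Raphson from V/F = 0.65:
  V/F = 0.650: g = -0.2407, g' = -0.706 → V/F = 0.309
  V/F = 0.309: g = -0.0262, g' = -0.630 → V/F = 0.267
  V/F = 0.267: g = 0.0005, g' = -0.654 → V/F = 0.268
Converged at V/F = 0.268.
Compositions from xᵢ = zᵢ/(1+V/F(Kᵢ−1)), yᵢ = Kᵢxᵢ:
  acetone: x = 0.085, y = 0.300
  carbon tetrachloride: x = 0.180, y = 0.314
  n-heptane: x = 0.344, y = 0.265
  p-xylene: x = 0.390, y = 0.121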